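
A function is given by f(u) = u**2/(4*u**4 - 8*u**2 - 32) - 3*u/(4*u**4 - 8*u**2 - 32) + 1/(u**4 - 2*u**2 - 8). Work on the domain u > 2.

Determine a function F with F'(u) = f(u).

Factor the denominator (4*(u - 2)*(u + 2)*(u**2 + 2)) and decompose: f = (3*u - 2)/(24*(u**2 + 2)) - 7/(48*(u + 2)) + 1/(48*(u - 2)); each piece integrates to a log, atan, or power term.
Check: d/du[log(u - 2)/48 - 7*log(u + 2)/48 + log(u**2 + 2)/16 - sqrt(2)*atan(sqrt(2)*u/2)/24] = (u**2 - 3*u + 4)/(4*u**4 - 8*u**2 - 32), which equals f(u).

An antiderivative is F(u) = log(u - 2)/48 - 7*log(u + 2)/48 + log(u**2 + 2)/16 - sqrt(2)*atan(sqrt(2)*u/2)/24.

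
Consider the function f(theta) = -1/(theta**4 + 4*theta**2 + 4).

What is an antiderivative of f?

Any candidate F(theta) must reproduce f(theta) exactly when differentiated.
Check: d/dtheta[(-2*theta - sqrt(2)*(theta**2 + 2)*atan(sqrt(2)*theta/2))/(8*(theta**2 + 2))] = -1/(theta**4 + 4*theta**2 + 4) = f(theta).

An antiderivative is F(theta) = (-2*theta - sqrt(2)*(theta**2 + 2)*atan(sqrt(2)*theta/2))/(8*(theta**2 + 2)).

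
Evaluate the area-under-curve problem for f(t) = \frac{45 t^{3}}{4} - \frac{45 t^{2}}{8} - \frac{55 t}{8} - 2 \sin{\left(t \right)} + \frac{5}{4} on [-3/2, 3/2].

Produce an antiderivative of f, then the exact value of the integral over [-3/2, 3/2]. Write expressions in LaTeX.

Integrate term by term and add the pieces.
F(t) = \frac{45 t^{4} - 30 t^{3} - 55 t^{2} + 20 t + 32 \cos{\left(t \right)} + 20}{16} is an antiderivative of f.
Check: d/dt[\frac{45 t^{4} - 30 t^{3} - 55 t^{2} + 20 t + 32 \cos{\left(t \right)} + 20}{16}] = \frac{45 t^{3}}{4} - \frac{45 t^{2}}{8} - \frac{55 t}{8} - 2 \sin{\left(t \right)} + \frac{5}{4} = f(t).
F(3/2) = 2 \cos{\left(\frac{3}{2} \right)} + \frac{845}{256}; F(-3/2) = 2 \cos{\left(\frac{3}{2} \right)} + \frac{3125}{256}.
Integral = F(3/2) - F(-3/2) = - \frac{285}{32}.

Antiderivative: F(t) = \frac{45 t^{4} - 30 t^{3} - 55 t^{2} + 20 t + 32 \cos{\left(t \right)} + 20}{16}; value = - \frac{285}{32}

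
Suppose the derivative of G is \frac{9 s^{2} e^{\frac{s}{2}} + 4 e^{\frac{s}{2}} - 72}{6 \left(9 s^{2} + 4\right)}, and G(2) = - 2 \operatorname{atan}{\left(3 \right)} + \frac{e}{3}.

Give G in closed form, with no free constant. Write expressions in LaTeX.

G(s) = - \frac{- e^{\frac{s}{2}} + 6 \operatorname{atan}{\left(\frac{3 s}{2} \right)}}{3}

Any candidate G(s) must reproduce the stated G'(s) exactly.
A general antiderivative is \frac{e^{\frac{s}{2}}}{3} - 2 \operatorname{atan}{\left(\frac{3 s}{2} \right)} + C.
The condition gives C = - 2 \operatorname{atan}{\left(3 \right)} + \frac{e}{3} - (- 2 \operatorname{atan}{\left(3 \right)} + \frac{e}{3}) = 0.
So G(s) = - \frac{- e^{\frac{s}{2}} + 6 \operatorname{atan}{\left(\frac{3 s}{2} \right)}}{3}.
Check: d/ds[- \frac{- e^{\frac{s}{2}} + 6 \operatorname{atan}{\left(\frac{3 s}{2} \right)}}{3}] = \frac{9 s^{2} e^{\frac{s}{2}} + 4 e^{\frac{s}{2}} - 72}{54 s^{2} + 24}, which equals G'(s).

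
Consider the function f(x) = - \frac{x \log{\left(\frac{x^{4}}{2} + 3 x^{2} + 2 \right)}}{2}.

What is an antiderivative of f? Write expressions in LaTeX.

An antiderivative is F(x) = - \frac{x^{2} \log{\left(\frac{x^{4}}{2} + 3 x^{2} + 2 \right)}}{4} + \frac{x^{2}}{2} - \frac{3 \log{\left(x^{2} - \sqrt{5} + 3 \right)}}{4} + \frac{\sqrt{5} \log{\left(x^{2} - \sqrt{5} + 3 \right)}}{4} - \frac{3 \log{\left(x^{2} + \sqrt{5} + 3 \right)}}{4} - \frac{\sqrt{5} \log{\left(x^{2} + \sqrt{5} + 3 \right)}}{4}.

Since d/dx undoes antidifferentiation here, F'(x) = f(x) is required of F(x).
Check: d/dx[- \frac{x^{2} \log{\left(\frac{x^{4}}{2} + 3 x^{2} + 2 \right)}}{4} + \frac{x^{2}}{2} - \frac{3 \log{\left(x^{2} - \sqrt{5} + 3 \right)}}{4} + \frac{\sqrt{5} \log{\left(x^{2} - \sqrt{5} + 3 \right)}}{4} - \frac{3 \log{\left(x^{2} + \sqrt{5} + 3 \right)}}{4} - \frac{\sqrt{5} \log{\left(x^{2} + \sqrt{5} + 3 \right)}}{4}] = - \frac{x \log{\left(\frac{x^{4}}{2} + 3 x^{2} + 2 \right)}}{2} = f(x).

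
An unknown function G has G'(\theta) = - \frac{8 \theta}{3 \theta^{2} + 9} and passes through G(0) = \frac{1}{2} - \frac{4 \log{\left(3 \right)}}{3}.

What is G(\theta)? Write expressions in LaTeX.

G'(\theta) matches the chain-rule pattern g'(h)*h' with inner function h(\theta) = \theta^{2} + 3; substituting u = h(\theta) collapses the integral.
A general antiderivative is - \frac{4 \log{\left(\theta^{2} + 3 \right)}}{3} + C.
The condition gives C = \frac{1}{2} - \frac{4 \log{\left(3 \right)}}{3} - (- \frac{4 \log{\left(3 \right)}}{3}) = \frac{1}{2}.
So G(\theta) = \frac{3 - 8 \log{\left(\theta^{2} + 3 \right)}}{6}.
Check: d/d\theta[\frac{3 - 8 \log{\left(\theta^{2} + 3 \right)}}{6}] = - \frac{8 \theta}{3 \theta^{2} + 9} = G'(\theta).

G(\theta) = \frac{3 - 8 \log{\left(\theta^{2} + 3 \right)}}{6}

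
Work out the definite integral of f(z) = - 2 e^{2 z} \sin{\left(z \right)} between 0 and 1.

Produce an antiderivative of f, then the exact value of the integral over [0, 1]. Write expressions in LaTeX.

Antiderivative: F(z) = - \frac{4 e^{2 z} \sin{\left(z \right)}}{5} + \frac{2 e^{2 z} \cos{\left(z \right)}}{5}; value = - \frac{4 e^{2} \sin{\left(1 \right)}}{5} - \frac{2}{5} + \frac{2 e^{2} \cos{\left(1 \right)}}{5}

Whatever form F(z) takes, F'(z) = f(z) is non-negotiable.
F(z) = - \frac{4 e^{2 z} \sin{\left(z \right)}}{5} + \frac{2 e^{2 z} \cos{\left(z \right)}}{5} is an antiderivative of f.
Check: d/dz[- \frac{4 e^{2 z} \sin{\left(z \right)}}{5} + \frac{2 e^{2 z} \cos{\left(z \right)}}{5}] = - 2 e^{2 z} \sin{\left(z \right)} = f(z).
F(1) = - \frac{4 e^{2} \sin{\left(1 \right)}}{5} + \frac{2 e^{2} \cos{\left(1 \right)}}{5}; F(0) = \frac{2}{5}.
Integral = F(1) - F(0) = - \frac{4 e^{2} \sin{\left(1 \right)}}{5} - \frac{2}{5} + \frac{2 e^{2} \cos{\left(1 \right)}}{5}.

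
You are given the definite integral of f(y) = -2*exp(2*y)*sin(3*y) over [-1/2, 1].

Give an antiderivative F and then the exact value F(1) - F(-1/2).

Antiderivative: F(y) = 2*(-2*sin(3*y) + 3*cos(3*y))*exp(2*y)/13; value = 6*exp(2)*cos(3)/13 - 4*exp(2)*sin(3)/13 - 4*exp(-1)*sin(3/2)/13 - 6*exp(-1)*cos(3/2)/13

A first test for any F(y): its y-derivative must equal f(y) identically.
F(y) = 2*(-2*sin(3*y) + 3*cos(3*y))*exp(2*y)/13 is an antiderivative of f.
Check: d/dy[2*(-2*sin(3*y) + 3*cos(3*y))*exp(2*y)/13] = -2*exp(2*y)*sin(3*y) = f(y).
F(1) = 6*exp(2)*cos(3)/13 - 4*exp(2)*sin(3)/13; F(-1/2) = 6*exp(-1)*cos(3/2)/13 + 4*exp(-1)*sin(3/2)/13.
Integral = F(1) - F(-1/2) = 6*exp(2)*cos(3)/13 - 4*exp(2)*sin(3)/13 - 4*exp(-1)*sin(3/2)/13 - 6*exp(-1)*cos(3/2)/13.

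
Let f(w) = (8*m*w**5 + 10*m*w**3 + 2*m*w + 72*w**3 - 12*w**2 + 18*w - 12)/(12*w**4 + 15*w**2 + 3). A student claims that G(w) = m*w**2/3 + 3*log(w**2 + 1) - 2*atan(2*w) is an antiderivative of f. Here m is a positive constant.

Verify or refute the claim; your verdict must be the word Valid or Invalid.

Valid - differentiating G returns exactly f.

d/dw[G] = (8*m*w**5 + 10*m*w**3 + 2*m*w + 72*w**3 - 12*w**2 + 18*w - 12)/(12*w**4 + 15*w**2 + 3)
This equals f(w) exactly, so the claim holds.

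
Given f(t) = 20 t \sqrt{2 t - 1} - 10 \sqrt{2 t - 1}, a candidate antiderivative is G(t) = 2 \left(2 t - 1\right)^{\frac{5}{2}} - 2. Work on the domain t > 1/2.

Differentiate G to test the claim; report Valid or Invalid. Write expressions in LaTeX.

Valid. The derivative of G reproduces f.

d/dt[G] = 20 t \sqrt{2 t - 1} - 10 \sqrt{2 t - 1}
This equals f(t) exactly, so the claim holds.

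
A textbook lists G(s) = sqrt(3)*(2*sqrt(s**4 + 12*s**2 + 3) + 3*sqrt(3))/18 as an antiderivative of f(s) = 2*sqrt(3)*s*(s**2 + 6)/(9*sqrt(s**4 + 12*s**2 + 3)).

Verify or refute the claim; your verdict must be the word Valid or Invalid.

d/ds[G] = (2*sqrt(3)*s**3 + 12*sqrt(3)*s)/(9*sqrt(s**4 + 12*s**2 + 3))
This equals f(s) exactly, so the claim holds.

Valid - the claim checks out under differentiation.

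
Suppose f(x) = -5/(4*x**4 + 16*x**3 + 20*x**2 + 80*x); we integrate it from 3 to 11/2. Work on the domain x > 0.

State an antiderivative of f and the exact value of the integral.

Antiderivative: F(x) = (-21*log(x) + 5*log(x + 4) + 8*log(x**2 + 5) + 4*sqrt(5)*atan(sqrt(5)*x/5))/336; value = -log(11/2)/16 - log(14)/42 - 5*log(7)/336 - sqrt(5)*atan(3*sqrt(5)/5)/84 + sqrt(5)*atan(11*sqrt(5)/10)/84 + 5*log(19/2)/336 + log(3)/16 + log(141/4)/42

The denominator factors as 4*x*(x + 4)*(x**2 + 5); partial fractions split f into directly integrable pieces: (4*x + 5)/(84*(x**2 + 5)) + 5/(336*(x + 4)) - 1/(16*x).
F(x) = (-21*log(x) + 5*log(x + 4) + 8*log(x**2 + 5) + 4*sqrt(5)*atan(sqrt(5)*x/5))/336 is an antiderivative of f.
Check: d/dx[(-21*log(x) + 5*log(x + 4) + 8*log(x**2 + 5) + 4*sqrt(5)*atan(sqrt(5)*x/5))/336] = -5/(4*x**4 + 16*x**3 + 20*x**2 + 80*x) = f(x).
F(11/2) = -log(11/2)/16 + sqrt(5)*atan(11*sqrt(5)/10)/84 + 5*log(19/2)/336 + log(141/4)/42; F(3) = -log(3)/16 + sqrt(5)*atan(3*sqrt(5)/5)/84 + 5*log(7)/336 + log(14)/42.
Integral = F(11/2) - F(3) = -log(11/2)/16 - log(14)/42 - 5*log(7)/336 - sqrt(5)*atan(3*sqrt(5)/5)/84 + sqrt(5)*atan(11*sqrt(5)/10)/84 + 5*log(19/2)/336 + log(3)/16 + log(141/4)/42.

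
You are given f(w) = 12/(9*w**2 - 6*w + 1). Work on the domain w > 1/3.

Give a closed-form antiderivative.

An antiderivative is F(w) = -4/(3*w - 1).

Recover f(w) by differentiating a candidate F(w); any mismatch rules it out.
Check: d/dw[-4/(3*w - 1)] = 12/(9*w**2 - 6*w + 1) = f(w).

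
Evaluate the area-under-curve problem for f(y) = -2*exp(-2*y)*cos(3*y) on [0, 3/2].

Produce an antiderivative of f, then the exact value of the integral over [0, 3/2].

Antiderivative: F(y) = 2*(-3*sin(3*y) + 2*cos(3*y))*exp(-2*y)/13; value = -4/13 + 4*exp(-3)*cos(9/2)/13 - 6*exp(-3)*sin(9/2)/13

Since d/dy undoes antidifferentiation here, F'(y) = f(y) is required of F(y).
F(y) = 2*(-3*sin(3*y) + 2*cos(3*y))*exp(-2*y)/13 is an antiderivative of f.
Check: d/dy[2*(-3*sin(3*y) + 2*cos(3*y))*exp(-2*y)/13] = -2*exp(-2*y)*cos(3*y) = f(y).
F(3/2) = 4*exp(-3)*cos(9/2)/13 - 6*exp(-3)*sin(9/2)/13; F(0) = 4/13.
Integral = F(3/2) - F(0) = -4/13 + 4*exp(-3)*cos(9/2)/13 - 6*exp(-3)*sin(9/2)/13.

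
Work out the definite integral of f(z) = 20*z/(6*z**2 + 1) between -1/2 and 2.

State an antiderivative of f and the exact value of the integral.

The substitution u = 2*z**2 + 1/3 works: f is exactly (dF/du)*(du/dz) for that inner function.
F(z) = 5*log(2*z**2 + 1/3)/3 is an antiderivative of f.
Check: d/dz[5*log(2*z**2 + 1/3)/3] = 20*z/(6*z**2 + 1) = f(z).
F(2) = 5*log(25/3)/3; F(-1/2) = 5*log(5/6)/3.
Integral = F(2) - F(-1/2) = -5*log(5/6)/3 + 5*log(25/3)/3.

Antiderivative: F(z) = 5*log(2*z**2 + 1/3)/3; value = -5*log(5/6)/3 + 5*log(25/3)/3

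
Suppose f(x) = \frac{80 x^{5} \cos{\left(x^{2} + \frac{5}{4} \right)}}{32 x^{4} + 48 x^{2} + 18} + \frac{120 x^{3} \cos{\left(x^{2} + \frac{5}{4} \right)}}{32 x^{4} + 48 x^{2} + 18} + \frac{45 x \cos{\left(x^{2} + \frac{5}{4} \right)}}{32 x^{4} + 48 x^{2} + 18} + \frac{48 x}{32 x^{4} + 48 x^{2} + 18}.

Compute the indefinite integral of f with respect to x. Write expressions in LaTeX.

F(x) = \frac{5 \sin{\left(x^{2} + \frac{5}{4} \right)}}{4} - \frac{3}{2 \left(2 x^{2} + \frac{3}{2}\right)} + C

Integrate term by term and add the pieces.
Check: d/dx[\frac{5 \sin{\left(x^{2} + \frac{5}{4} \right)}}{4} - \frac{3}{2 \left(2 x^{2} + \frac{3}{2}\right)}] = \frac{80 x^{5} \cos{\left(x^{2} + \frac{5}{4} \right)} + 120 x^{3} \cos{\left(x^{2} + \frac{5}{4} \right)} + 45 x \cos{\left(x^{2} + \frac{5}{4} \right)} + 48 x}{32 x^{4} + 48 x^{2} + 18}, which equals f(x).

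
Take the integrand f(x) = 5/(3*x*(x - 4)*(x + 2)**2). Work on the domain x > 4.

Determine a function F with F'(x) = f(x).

An antiderivative is F(x) = -5*log(x)/48 + 5*log(x - 4)/432 + 5*log(x + 2)/54 - 5/(36*x + 72).

The denominator factors as 3*x*(x - 4)*(x + 2)**2; partial fractions split f into directly integrable pieces: 5/(54*(x + 2)) + 5/(36*(x + 2)**2) + 5/(432*(x - 4)) - 5/(48*x).
Check: d/dx[-5*log(x)/48 + 5*log(x - 4)/432 + 5*log(x + 2)/54 - 5/(36*x + 72)] = 5/(3*x**4 - 36*x**2 - 48*x), which equals f(x).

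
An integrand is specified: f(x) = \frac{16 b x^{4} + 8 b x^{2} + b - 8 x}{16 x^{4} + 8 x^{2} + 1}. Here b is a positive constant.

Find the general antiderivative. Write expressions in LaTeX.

F(x) = \frac{4 b x^{3} + b x + 1}{4 x^{2} + 1} + C

Check any antiderivative F(x) by computing F'(x) and comparing it with f(x).
Check: d/dx[\frac{4 b x^{3} + b x + 1}{4 x^{2} + 1}] = \frac{16 b x^{4} + 8 b x^{2} + b - 8 x}{16 x^{4} + 8 x^{2} + 1} = f(x).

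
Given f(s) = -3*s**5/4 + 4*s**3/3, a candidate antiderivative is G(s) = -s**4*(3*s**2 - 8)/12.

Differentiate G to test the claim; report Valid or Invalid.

d/ds[G] = -3*s**5/2 + 8*s**3/3
d/ds[G] - f(s) = -3*s**5/4 + 4*s**3/3 != 0.

Invalid: d/ds[G] - f = -3*s**5/4 + 4*s**3/3, which is not 0.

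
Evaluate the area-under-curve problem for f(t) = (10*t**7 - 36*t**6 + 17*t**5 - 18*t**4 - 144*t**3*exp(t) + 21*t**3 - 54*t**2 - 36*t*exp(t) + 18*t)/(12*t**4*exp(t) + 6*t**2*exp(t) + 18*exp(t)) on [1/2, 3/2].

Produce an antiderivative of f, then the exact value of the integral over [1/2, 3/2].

Antiderivative: F(t) = -(5*t**3/3 - t**2)*exp(-t)/2 - 3*log(2*t**4 + t**2 + 3); value = -3*log(123/8) - 27*exp(-3/2)/16 - exp(-1/2)/48 + 3*log(27/8)

A candidate is checked by its d/dt: the result must match f(t).
F(t) = -(5*t**3/3 - t**2)*exp(-t)/2 - 3*log(2*t**4 + t**2 + 3) is an antiderivative of f.
Check: d/dt[-(5*t**3/3 - t**2)*exp(-t)/2 - 3*log(2*t**4 + t**2 + 3)] = (10*t**7 - 36*t**6 + 17*t**5 - 18*t**4 - 144*t**3*exp(t) + 21*t**3 - 54*t**2 - 36*t*exp(t) + 18*t)/(12*t**4*exp(t) + 6*t**2*exp(t) + 18*exp(t)) = f(t).
F(3/2) = -3*log(123/8) - 27*exp(-3/2)/16; F(1/2) = -3*log(27/8) + exp(-1/2)/48.
Integral = F(3/2) - F(1/2) = -3*log(123/8) - 27*exp(-3/2)/16 - exp(-1/2)/48 + 3*log(27/8).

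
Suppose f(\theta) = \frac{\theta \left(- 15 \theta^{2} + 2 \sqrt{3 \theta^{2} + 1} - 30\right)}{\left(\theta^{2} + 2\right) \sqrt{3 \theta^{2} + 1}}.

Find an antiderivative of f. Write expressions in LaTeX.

Check any antiderivative F(\theta) by computing F'(\theta) and comparing it with f(\theta).
Check: d/d\theta[- 5 \sqrt{3 \theta^{2} + 1} + \log{\left(\theta^{2} + 2 \right)}] = \frac{- 15 \theta^{3} + 2 \theta \sqrt{3 \theta^{2} + 1} - 30 \theta}{\theta^{2} \sqrt{3 \theta^{2} + 1} + 2 \sqrt{3 \theta^{2} + 1}}, which equals f(\theta).

An antiderivative is F(\theta) = - 5 \sqrt{3 \theta^{2} + 1} + \log{\left(\theta^{2} + 2 \right)}.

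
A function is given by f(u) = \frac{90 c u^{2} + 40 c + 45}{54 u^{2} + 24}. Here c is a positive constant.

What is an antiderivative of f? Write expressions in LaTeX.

Any candidate F(u) must reproduce f(u) exactly when differentiated.
Check: d/du[\frac{5 c u}{3} + \frac{5 \operatorname{atan}{\left(\frac{3 u}{2} \right)}}{4}] = \frac{90 c u^{2} + 40 c + 45}{54 u^{2} + 24} = f(u).

An antiderivative is F(u) = \frac{5 c u}{3} + \frac{5 \operatorname{atan}{\left(\frac{3 u}{2} \right)}}{4}.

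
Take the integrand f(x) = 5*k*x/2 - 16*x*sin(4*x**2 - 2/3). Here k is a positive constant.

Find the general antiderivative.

F(x) = 5*k*x**2/4 + 2*cos(4*x**2 - 2/3) + C

The integrand splits into summands that can be handled one at a time.
Check: d/dx[5*k*x**2/4 + 2*cos(4*x**2 - 2/3)] = 5*k*x/2 - 16*x*sin(4*x**2 - 2/3) = f(x).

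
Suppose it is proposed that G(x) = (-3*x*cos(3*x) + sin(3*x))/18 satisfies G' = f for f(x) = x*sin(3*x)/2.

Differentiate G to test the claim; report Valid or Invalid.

d/dx[G] = x*sin(3*x)/2
This equals f(x) exactly, so the claim holds.

Valid - differentiating G returns exactly f.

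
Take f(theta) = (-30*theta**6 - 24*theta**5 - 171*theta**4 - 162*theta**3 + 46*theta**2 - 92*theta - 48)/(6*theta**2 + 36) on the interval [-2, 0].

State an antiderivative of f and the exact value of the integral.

For F(theta) to be correct the identity F'(theta) - f(theta) = 0 must hold.
F(theta) = -theta**5 - theta**4 + theta**3/2 - 3*theta**2/2 - 4*theta/3 + 4*log(theta**2 + 6)/3 is an antiderivative of f.
Check: d/dtheta[-theta**5 - theta**4 + theta**3/2 - 3*theta**2/2 - 4*theta/3 + 4*log(theta**2 + 6)/3] = (-30*theta**6 - 24*theta**5 - 171*theta**4 - 162*theta**3 + 46*theta**2 - 92*theta - 48)/(6*theta**2 + 36) = f(theta).
F(0) = 4*log(6)/3; F(-2) = 4*log(10)/3 + 26/3.
Integral = F(0) - F(-2) = -26/3 - 4*log(10)/3 + 4*log(6)/3.

Antiderivative: F(theta) = -theta**5 - theta**4 + theta**3/2 - 3*theta**2/2 - 4*theta/3 + 4*log(theta**2 + 6)/3; value = -26/3 - 4*log(10)/3 + 4*log(6)/3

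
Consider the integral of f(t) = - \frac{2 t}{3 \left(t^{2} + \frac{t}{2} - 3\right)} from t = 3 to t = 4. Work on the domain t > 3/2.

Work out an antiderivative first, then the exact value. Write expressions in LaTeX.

Antiderivative: F(t) = - \frac{2 \log{\left(t - \frac{3}{2} \right)}}{7} - \frac{8 \log{\left(t + 2 \right)}}{21}; value = - \frac{8 \log{\left(6 \right)}}{21} - \frac{2 \log{\left(\frac{5}{2} \right)}}{7} + \frac{2 \log{\left(\frac{3}{2} \right)}}{7} + \frac{8 \log{\left(5 \right)}}{21}

The denominator factors as 3 \left(t + 2\right) \left(2 t - 3\right); partial fractions split f into directly integrable pieces: - \frac{4}{7 \left(2 t - 3\right)} - \frac{8}{21 \left(t + 2\right)}.
F(t) = - \frac{2 \log{\left(t - \frac{3}{2} \right)}}{7} - \frac{8 \log{\left(t + 2 \right)}}{21} is an antiderivative of f.
Check: d/dt[- \frac{2 \log{\left(t - \frac{3}{2} \right)}}{7} - \frac{8 \log{\left(t + 2 \right)}}{21}] = - \frac{4 t}{6 t^{2} + 3 t - 18}, which equals f(t).
F(4) = - \frac{8 \log{\left(6 \right)}}{21} - \frac{2 \log{\left(\frac{5}{2} \right)}}{7}; F(3) = - \frac{8 \log{\left(5 \right)}}{21} - \frac{2 \log{\left(\frac{3}{2} \right)}}{7}.
Integral = F(4) - F(3) = - \frac{8 \log{\left(6 \right)}}{21} - \frac{2 \log{\left(\frac{5}{2} \right)}}{7} + \frac{2 \log{\left(\frac{3}{2} \right)}}{7} + \frac{8 \log{\left(5 \right)}}{21}.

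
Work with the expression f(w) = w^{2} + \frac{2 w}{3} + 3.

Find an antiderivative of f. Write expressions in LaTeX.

An antiderivative is F(w) = \frac{w^{3} + w^{2} + 9 w + 4}{3}.

Integrate term by term and add the pieces.
Check: d/dw[\frac{w^{3} + w^{2} + 9 w + 4}{3}] = w^{2} + \frac{2 w}{3} + 3 = f(w).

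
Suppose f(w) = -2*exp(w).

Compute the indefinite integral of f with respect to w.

F(w) = -2*exp(w) + C

A first test for any F(w): its w-derivative must equal f(w) identically.
Check: d/dw[-2*exp(w)] = -2*exp(w) = f(w).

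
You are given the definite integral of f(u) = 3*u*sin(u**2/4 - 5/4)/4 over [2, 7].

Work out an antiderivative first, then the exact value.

Antiderivative: F(u) = -3*cos(u**2/4 - 5/4)/2; value = -3*cos(11)/2 + 3*cos(1/4)/2

The substitution w = u**2/4 - 5/4 works: f is exactly (dF/dw)*(dw/du) for that inner function.
F(u) = -3*cos(u**2/4 - 5/4)/2 is an antiderivative of f.
Check: d/du[-3*cos(u**2/4 - 5/4)/2] = 3*u*sin(u**2/4 - 5/4)/4 = f(u).
F(7) = -3*cos(11)/2; F(2) = -3*cos(1/4)/2.
Integral = F(7) - F(2) = -3*cos(11)/2 + 3*cos(1/4)/2.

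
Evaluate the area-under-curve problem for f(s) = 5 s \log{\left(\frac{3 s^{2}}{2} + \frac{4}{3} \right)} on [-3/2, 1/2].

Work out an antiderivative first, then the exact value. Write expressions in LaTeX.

Antiderivative: F(s) = \frac{5 \left(9 s^{2} \log{\left(\frac{3 s^{2}}{2} + \frac{4}{3} \right)} - 9 s^{2} + 8 \log{\left(9 s^{2} + 8 \right)}\right)}{18}; value = - \frac{45 \log{\left(\frac{113}{24} \right)}}{8} - \frac{20 \log{\left(\frac{113}{4} \right)}}{9} + \frac{5 \log{\left(\frac{41}{24} \right)}}{8} + 5 + \frac{20 \log{\left(\frac{41}{4} \right)}}{9}

For F(s) to be correct the identity F'(s) - f(s) = 0 must hold.
F(s) = \frac{5 \left(9 s^{2} \log{\left(\frac{3 s^{2}}{2} + \frac{4}{3} \right)} - 9 s^{2} + 8 \log{\left(9 s^{2} + 8 \right)}\right)}{18} is an antiderivative of f.
Check: d/ds[\frac{5 \left(9 s^{2} \log{\left(\frac{3 s^{2}}{2} + \frac{4}{3} \right)} - 9 s^{2} + 8 \log{\left(9 s^{2} + 8 \right)}\right)}{18}] = 5 s \log{\left(9 s^{2} + 8 \right)} - 5 s \log{\left(6 \right)}, which equals f(s).
F(1/2) = - \frac{5}{8} + \frac{5 \log{\left(\frac{41}{24} \right)}}{8} + \frac{20 \log{\left(\frac{41}{4} \right)}}{9}; F(-3/2) = - \frac{45}{8} + \frac{20 \log{\left(\frac{113}{4} \right)}}{9} + \frac{45 \log{\left(\frac{113}{24} \right)}}{8}.
Integral = F(1/2) - F(-3/2) = - \frac{45 \log{\left(\frac{113}{24} \right)}}{8} - \frac{20 \log{\left(\frac{113}{4} \right)}}{9} + \frac{5 \log{\left(\frac{41}{24} \right)}}{8} + 5 + \frac{20 \log{\left(\frac{41}{4} \right)}}{9}.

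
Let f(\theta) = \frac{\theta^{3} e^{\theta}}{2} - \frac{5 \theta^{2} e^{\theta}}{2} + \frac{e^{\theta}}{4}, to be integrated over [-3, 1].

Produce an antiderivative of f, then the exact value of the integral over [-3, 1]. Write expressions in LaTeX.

Recognize the product-rule pattern: f = u'v + uv' with u = \frac{\theta^{3}}{2} - 4 \theta^{2} + 8 \theta - \frac{31}{4}, v = e^{\theta}, so integration by parts undoes it.
F(\theta) = \frac{\left(2 \theta^{3} - 16 \theta^{2} + 32 \theta - 31\right) e^{\theta}}{4} is an antiderivative of f.
Check: d/d\theta[\frac{\left(2 \theta^{3} - 16 \theta^{2} + 32 \theta - 31\right) e^{\theta}}{4}] = \frac{\theta^{3} e^{\theta}}{2} - \frac{5 \theta^{2} e^{\theta}}{2} + \frac{e^{\theta}}{4} = f(\theta).
F(1) = - \frac{13 e}{4}; F(-3) = - \frac{325}{4 e^{3}}.
Integral = F(1) - F(-3) = - \frac{13 e}{4} + \frac{325}{4 e^{3}}.

Antiderivative: F(\theta) = \frac{\left(2 \theta^{3} - 16 \theta^{2} + 32 \theta - 31\right) e^{\theta}}{4}; value = - \frac{13 e}{4} + \frac{325}{4 e^{3}}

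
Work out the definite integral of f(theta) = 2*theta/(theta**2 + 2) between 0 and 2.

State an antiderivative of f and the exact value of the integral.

f matches the chain-rule pattern g'(h)*h' with inner function h(theta) = theta**2 + 2; substituting u = h(theta) collapses the integral.
F(theta) = log(theta**2 + 2) is an antiderivative of f.
Check: d/dtheta[log(theta**2 + 2)] = 2*theta/(theta**2 + 2) = f(theta).
F(2) = log(6); F(0) = log(2).
Integral = F(2) - F(0) = -log(2) + log(6).

Antiderivative: F(theta) = log(theta**2 + 2); value = -log(2) + log(6)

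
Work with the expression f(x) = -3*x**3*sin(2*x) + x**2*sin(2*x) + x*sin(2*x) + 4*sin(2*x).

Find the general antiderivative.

F(x) = (12*x**3*cos(2*x) - 18*x**2*sin(2*x) - 4*x**2*cos(2*x) + 4*x*sin(2*x) - 22*x*cos(2*x) + 11*sin(2*x) - 14*cos(2*x))/8 + C

Integrate term by term and add the pieces.
Check: d/dx[(12*x**3*cos(2*x) - 18*x**2*sin(2*x) - 4*x**2*cos(2*x) + 4*x*sin(2*x) - 22*x*cos(2*x) + 11*sin(2*x) - 14*cos(2*x))/8] = -3*x**3*sin(2*x) + x**2*sin(2*x) + x*sin(2*x) + 4*sin(2*x) = f(x).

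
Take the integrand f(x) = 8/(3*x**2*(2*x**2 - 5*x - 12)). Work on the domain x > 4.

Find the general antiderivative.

Factor the denominator (3*x**2*(x - 4)*(2*x + 3)) and decompose: f = -64/(297*(2*x + 3)) + 1/(66*(x - 4)) + 5/(54*x) - 2/(9*x**2); each piece integrates to a log, atan, or power term.
Check: d/dx[(55*x*log(x) + 9*x*log(x - 4) - 64*x*log(x + 3/2) + 132)/(594*x)] = 8/(6*x**4 - 15*x**3 - 36*x**2), which equals f(x).

F(x) = (55*x*log(x) + 9*x*log(x - 4) - 64*x*log(x + 3/2) + 132)/(594*x) + C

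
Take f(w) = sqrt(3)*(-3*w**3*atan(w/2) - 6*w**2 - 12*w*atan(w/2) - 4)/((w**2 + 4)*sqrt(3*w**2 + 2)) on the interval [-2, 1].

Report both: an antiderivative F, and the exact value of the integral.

f has the shape u'v + uv' for u = -3*sqrt(w**2 + 2/3) and v = atan(w/2) — it is the derivative of the product u*v.
F(w) = -sqrt(3)*sqrt(3*w**2 + 2)*atan(w/2) is an antiderivative of f.
Check: d/dw[-sqrt(3)*sqrt(3*w**2 + 2)*atan(w/2)] = (-3*sqrt(3)*w**3*atan(w/2) - 6*sqrt(3)*w**2 - 12*sqrt(3)*w*atan(w/2) - 4*sqrt(3))/(w**2*sqrt(3*w**2 + 2) + 4*sqrt(3*w**2 + 2)), which equals f(w).
F(1) = -sqrt(15)*atan(1/2); F(-2) = sqrt(42)*pi/4.
Integral = F(1) - F(-2) = -sqrt(42)*pi/4 - sqrt(15)*atan(1/2).

Antiderivative: F(w) = -sqrt(3)*sqrt(3*w**2 + 2)*atan(w/2); value = -sqrt(42)*pi/4 - sqrt(15)*atan(1/2)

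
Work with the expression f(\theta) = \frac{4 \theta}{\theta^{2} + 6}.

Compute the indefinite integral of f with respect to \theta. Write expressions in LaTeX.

F(\theta) = 2 \log{\left(\theta^{2} + 6 \right)} + C

The substitution u = \theta^{2} + 6 works: f is exactly (dF/du)*(du/d\theta) for that inner function.
Check: d/d\theta[2 \log{\left(\theta^{2} + 6 \right)}] = \frac{4 \theta}{\theta^{2} + 6} = f(\theta).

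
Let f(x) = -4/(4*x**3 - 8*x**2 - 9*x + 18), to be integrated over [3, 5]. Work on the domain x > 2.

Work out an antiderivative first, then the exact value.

Antiderivative: F(x) = -2*(6*log(x - 2) - 7*log(x - 3/2) + log(x + 3/2))/21; value = -4*log(3)/7 - 2*log(3/2)/3 - 2*log(13/2)/21 + 2*log(9/2)/21 + 2*log(7/2)/3

The denominator factors as (x - 2)*(2*x - 3)*(2*x + 3); partial fractions split f into directly integrable pieces: -4/(21*(2*x + 3)) + 4/(3*(2*x - 3)) - 4/(7*(x - 2)).
F(x) = -2*(6*log(x - 2) - 7*log(x - 3/2) + log(x + 3/2))/21 is an antiderivative of f.
Check: d/dx[-2*(6*log(x - 2) - 7*log(x - 3/2) + log(x + 3/2))/21] = -4/(4*x**3 - 8*x**2 - 9*x + 18) = f(x).
F(5) = -4*log(3)/7 - 2*log(13/2)/21 + 2*log(7/2)/3; F(3) = -2*log(9/2)/21 + 2*log(3/2)/3.
Integral = F(5) - F(3) = -4*log(3)/7 - 2*log(3/2)/3 - 2*log(13/2)/21 + 2*log(9/2)/21 + 2*log(7/2)/3.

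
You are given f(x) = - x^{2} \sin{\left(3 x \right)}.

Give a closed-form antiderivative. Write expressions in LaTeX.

An antiderivative is F(x) = \frac{9 x^{2} \cos{\left(3 x \right)} - 6 x \sin{\left(3 x \right)} - 2 \cos{\left(3 x \right)}}{27}.

Recover f(x) by differentiating a candidate F(x); any mismatch rules it out.
Check: d/dx[\frac{9 x^{2} \cos{\left(3 x \right)} - 6 x \sin{\left(3 x \right)} - 2 \cos{\left(3 x \right)}}{27}] = - x^{2} \sin{\left(3 x \right)} = f(x).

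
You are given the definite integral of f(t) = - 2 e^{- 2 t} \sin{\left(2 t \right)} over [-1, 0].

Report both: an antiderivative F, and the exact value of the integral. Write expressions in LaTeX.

Antiderivative: F(t) = \frac{\left(\sin{\left(2 t \right)} + \cos{\left(2 t \right)}\right) e^{- 2 t}}{2}; value = \frac{1}{2} - \frac{e^{2} \cos{\left(2 \right)}}{2} + \frac{e^{2} \sin{\left(2 \right)}}{2}

An antiderivative F(t) passes only if d/dt[F] lands on f(t) exactly.
F(t) = \frac{\left(\sin{\left(2 t \right)} + \cos{\left(2 t \right)}\right) e^{- 2 t}}{2} is an antiderivative of f.
Check: d/dt[\frac{\left(\sin{\left(2 t \right)} + \cos{\left(2 t \right)}\right) e^{- 2 t}}{2}] = - 2 e^{- 2 t} \sin{\left(2 t \right)} = f(t).
F(0) = \frac{1}{2}; F(-1) = - \frac{e^{2} \sin{\left(2 \right)}}{2} + \frac{e^{2} \cos{\left(2 \right)}}{2}.
Integral = F(0) - F(-1) = \frac{1}{2} - \frac{e^{2} \cos{\left(2 \right)}}{2} + \frac{e^{2} \sin{\left(2 \right)}}{2}.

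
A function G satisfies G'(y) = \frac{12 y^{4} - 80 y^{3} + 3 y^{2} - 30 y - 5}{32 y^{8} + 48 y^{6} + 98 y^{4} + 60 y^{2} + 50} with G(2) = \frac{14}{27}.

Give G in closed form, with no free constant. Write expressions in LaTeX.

G'(y) has the shape u'v + uv' for u = \frac{1}{2 y^{4} + \frac{3 y^{2}}{2} + \frac{5}{2}} and v = \frac{5}{4} - \frac{y}{4} — it is the derivative of the product u*v.
A general antiderivative is \frac{\frac{5}{4} - \frac{y}{4}}{2 y^{4} + \frac{3 y^{2}}{2} + \frac{5}{2}} + C.
The condition gives C = \frac{14}{27} - (\frac{1}{54}) = \frac{1}{2}.
So G(y) = \frac{4 y^{4} + 3 y^{2} - y + 10}{2 \left(4 y^{4} + 3 y^{2} + 5\right)}.
Check: d/dy[\frac{4 y^{4} + 3 y^{2} - y + 10}{2 \left(4 y^{4} + 3 y^{2} + 5\right)}] = \frac{12 y^{4} - 80 y^{3} + 3 y^{2} - 30 y - 5}{32 y^{8} + 48 y^{6} + 98 y^{4} + 60 y^{2} + 50} = G'(y).

G(y) = \frac{4 y^{4} + 3 y^{2} - y + 10}{2 \left(4 y^{4} + 3 y^{2} + 5\right)}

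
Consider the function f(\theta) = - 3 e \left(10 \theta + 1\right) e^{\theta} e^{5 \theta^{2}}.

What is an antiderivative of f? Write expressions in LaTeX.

An antiderivative is F(\theta) = - 3 e^{5 \theta^{2} + \theta + 1}.

The substitution u = 5 \theta^{2} + \theta + 1 works: f is exactly (dF/du)*(du/d\theta) for that inner function.
Check: d/d\theta[- 3 e^{5 \theta^{2} + \theta + 1}] = - 30 e \theta e^{\theta} e^{5 \theta^{2}} - 3 e e^{\theta} e^{5 \theta^{2}}, which equals f(\theta).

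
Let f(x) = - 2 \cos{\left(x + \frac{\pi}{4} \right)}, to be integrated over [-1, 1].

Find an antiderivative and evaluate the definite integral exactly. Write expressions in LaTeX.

A first test for any F(x): its x-derivative must equal f(x) identically.
F(x) = - 2 \sin{\left(x + \frac{\pi}{4} \right)} is an antiderivative of f.
Check: d/dx[- 2 \sin{\left(x + \frac{\pi}{4} \right)}] = - 2 \cos{\left(x + \frac{\pi}{4} \right)} = f(x).
F(1) = - 2 \sin{\left(\frac{\pi}{4} + 1 \right)}; F(-1) = - 2 \cos{\left(\frac{\pi}{4} + 1 \right)}.
Integral = F(1) - F(-1) = - 2 \sin{\left(\frac{\pi}{4} + 1 \right)} + 2 \cos{\left(\frac{\pi}{4} + 1 \right)}.

Antiderivative: F(x) = - 2 \sin{\left(x + \frac{\pi}{4} \right)}; value = - 2 \sin{\left(\frac{\pi}{4} + 1 \right)} + 2 \cos{\left(\frac{\pi}{4} + 1 \right)}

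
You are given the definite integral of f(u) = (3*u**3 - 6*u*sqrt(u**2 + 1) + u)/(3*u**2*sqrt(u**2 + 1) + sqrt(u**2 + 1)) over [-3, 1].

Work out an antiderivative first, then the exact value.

Recover f(u) by differentiating a candidate F(u); any mismatch rules it out.
F(u) = sqrt(u**2 + 1) - log(u**2 + 1/3) is an antiderivative of f.
Check: d/du[sqrt(u**2 + 1) - log(u**2 + 1/3)] = (3*u**3 - 6*u*sqrt(u**2 + 1) + u)/(3*u**2*sqrt(u**2 + 1) + sqrt(u**2 + 1)) = f(u).
F(1) = -log(4/3) + sqrt(2); F(-3) = -log(28/3) + sqrt(10).
Integral = F(1) - F(-3) = -sqrt(10) - log(4/3) + sqrt(2) + log(28/3).

Antiderivative: F(u) = sqrt(u**2 + 1) - log(u**2 + 1/3); value = -sqrt(10) - log(4/3) + sqrt(2) + log(28/3)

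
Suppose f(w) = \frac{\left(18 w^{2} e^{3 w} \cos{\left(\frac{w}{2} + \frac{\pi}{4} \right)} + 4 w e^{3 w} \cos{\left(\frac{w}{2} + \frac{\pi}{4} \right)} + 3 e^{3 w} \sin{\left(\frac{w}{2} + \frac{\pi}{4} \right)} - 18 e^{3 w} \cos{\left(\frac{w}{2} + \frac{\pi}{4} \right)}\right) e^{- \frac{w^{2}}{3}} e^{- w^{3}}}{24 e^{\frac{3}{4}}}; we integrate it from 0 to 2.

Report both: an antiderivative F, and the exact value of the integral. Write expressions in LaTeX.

Antiderivative: F(w) = - \frac{e^{3 w} e^{- \frac{w^{2}}{3}} e^{- w^{3}} \cos{\left(\frac{w}{2} + \frac{\pi}{4} \right)}}{4 e^{\frac{3}{4}}}; value = - \frac{\cos{\left(\frac{\pi}{4} + 1 \right)}}{4 e^{\frac{49}{12}}} + \frac{\sqrt{2}}{8 e^{\frac{3}{4}}}

Recognize the product-rule pattern: f = u'v + uv' with u = - \frac{\cos{\left(\frac{w}{2} + \frac{\pi}{4} \right)}}{4}, v = e^{- w^{3} - \frac{w^{2}}{3} + 3 w - \frac{3}{4}}, so integration by parts undoes it.
F(w) = - \frac{e^{3 w} e^{- \frac{w^{2}}{3}} e^{- w^{3}} \cos{\left(\frac{w}{2} + \frac{\pi}{4} \right)}}{4 e^{\frac{3}{4}}} is an antiderivative of f.
Check: d/dw[- \frac{e^{3 w} e^{- \frac{w^{2}}{3}} e^{- w^{3}} \cos{\left(\frac{w}{2} + \frac{\pi}{4} \right)}}{4 e^{\frac{3}{4}}}] = \frac{\left(18 w^{2} e^{3 w} \cos{\left(\frac{w}{2} + \frac{\pi}{4} \right)} + 4 w e^{3 w} \cos{\left(\frac{w}{2} + \frac{\pi}{4} \right)} + 3 e^{3 w} \sin{\left(\frac{w}{2} + \frac{\pi}{4} \right)} - 18 e^{3 w} \cos{\left(\frac{w}{2} + \frac{\pi}{4} \right)}\right) e^{- \frac{w^{2}}{3}} e^{- w^{3}}}{24 e^{\frac{3}{4}}} = f(w).
F(2) = - \frac{\cos{\left(\frac{\pi}{4} + 1 \right)}}{4 e^{\frac{49}{12}}}; F(0) = - \frac{\sqrt{2}}{8 e^{\frac{3}{4}}}.
Integral = F(2) - F(0) = - \frac{\cos{\left(\frac{\pi}{4} + 1 \right)}}{4 e^{\frac{49}{12}}} + \frac{\sqrt{2}}{8 e^{\frac{3}{4}}}.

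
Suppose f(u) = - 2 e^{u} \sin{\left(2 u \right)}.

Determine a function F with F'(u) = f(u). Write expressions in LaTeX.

An antiderivative is F(u) = - \frac{2 e^{u} \sin{\left(2 u \right)}}{5} + \frac{4 e^{u} \cos{\left(2 u \right)}}{5}.

A candidate is checked by its d/du: the result must match f(u).
Check: d/du[- \frac{2 e^{u} \sin{\left(2 u \right)}}{5} + \frac{4 e^{u} \cos{\left(2 u \right)}}{5}] = - 2 e^{u} \sin{\left(2 u \right)} = f(u).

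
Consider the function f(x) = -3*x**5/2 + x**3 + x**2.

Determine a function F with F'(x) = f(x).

The integrand splits into summands that can be handled one at a time.
Check: d/dx[-x**6/4 + x**4/4 + x**3/3] = -3*x**5/2 + x**3 + x**2 = f(x).

An antiderivative is F(x) = -x**6/4 + x**4/4 + x**3/3.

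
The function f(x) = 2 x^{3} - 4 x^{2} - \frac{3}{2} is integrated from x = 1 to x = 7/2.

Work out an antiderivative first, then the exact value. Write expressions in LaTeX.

Antiderivative: F(x) = \frac{x \left(x - 3\right) \left(3 x^{2} + x + 3\right)}{6}; value = \frac{1435}{96}

The integrand splits into summands that can be handled one at a time.
F(x) = \frac{x \left(x - 3\right) \left(3 x^{2} + x + 3\right)}{6} is an antiderivative of f.
Check: d/dx[\frac{x \left(x - 3\right) \left(3 x^{2} + x + 3\right)}{6}] = 2 x^{3} - 4 x^{2} - \frac{3}{2} = f(x).
F(7/2) = \frac{1211}{96}; F(1) = - \frac{7}{3}.
Integral = F(7/2) - F(1) = \frac{1435}{96}.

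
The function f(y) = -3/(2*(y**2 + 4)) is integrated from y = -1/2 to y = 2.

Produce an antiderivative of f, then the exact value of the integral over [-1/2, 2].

A first test for any F(y): its y-derivative must equal f(y) identically.
F(y) = -3*atan(y/2)/4 is an antiderivative of f.
Check: d/dy[-3*atan(y/2)/4] = -3/(2*y**2 + 8), which equals f(y).
F(2) = -3*pi/16; F(-1/2) = 3*atan(1/4)/4.
Integral = F(2) - F(-1/2) = -3*pi/16 - 3*atan(1/4)/4.

Antiderivative: F(y) = -3*atan(y/2)/4; value = -3*pi/16 - 3*atan(1/4)/4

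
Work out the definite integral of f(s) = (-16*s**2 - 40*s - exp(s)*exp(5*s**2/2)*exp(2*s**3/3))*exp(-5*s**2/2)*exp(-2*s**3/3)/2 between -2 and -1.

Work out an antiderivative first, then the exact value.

Antiderivative: F(s) = (-exp(s) + 8*exp(-2*s**3/3 - 5*s**2/2))/2; value = -exp(-1)/2 - 4*exp(-14/3) + exp(-2)/2 + 4*exp(-11/6)

An antiderivative F(s) passes only if d/ds[F] lands on f(s) exactly.
F(s) = (-exp(s) + 8*exp(-2*s**3/3 - 5*s**2/2))/2 is an antiderivative of f.
Check: d/ds[(-exp(s) + 8*exp(-2*s**3/3 - 5*s**2/2))/2] = (-16*s**2 - 40*s - exp(s)*exp(5*s**2/2)*exp(2*s**3/3))*exp(-5*s**2/2)*exp(-2*s**3/3)/2 = f(s).
F(-1) = -exp(-1)/2 + 4*exp(-11/6); F(-2) = -exp(-2)/2 + 4*exp(-14/3).
Integral = F(-1) - F(-2) = -exp(-1)/2 - 4*exp(-14/3) + exp(-2)/2 + 4*exp(-11/6).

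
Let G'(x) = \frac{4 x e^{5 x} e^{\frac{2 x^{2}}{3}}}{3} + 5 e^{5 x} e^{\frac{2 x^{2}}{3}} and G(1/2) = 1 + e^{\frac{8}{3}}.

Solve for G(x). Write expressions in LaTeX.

The substitution u = \frac{2 x^{2}}{3} + 5 x works: G'(x) is exactly (dG/du)*(du/dx) for that inner function.
A general antiderivative is e^{\frac{2 x^{2}}{3} + 5 x} + C.
The condition gives C = 1 + e^{\frac{8}{3}} - (e^{\frac{8}{3}}) = 1.
So G(x) = e^{5 x} e^{\frac{2 x^{2}}{3}} + 1.
Check: d/dx[e^{5 x} e^{\frac{2 x^{2}}{3}} + 1] = \frac{4 x e^{5 x} e^{\frac{2 x^{2}}{3}}}{3} + 5 e^{5 x} e^{\frac{2 x^{2}}{3}} = G'(x).

G(x) = e^{5 x} e^{\frac{2 x^{2}}{3}} + 1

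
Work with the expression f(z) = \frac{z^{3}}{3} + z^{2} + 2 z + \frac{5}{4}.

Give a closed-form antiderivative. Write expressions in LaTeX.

An antiderivative is F(z) = \frac{z^{4}}{12} + \frac{z^{3}}{3} + z^{2} + \frac{5 z}{4}.

The integrand splits into summands that can be handled one at a time.
Check: d/dz[\frac{z^{4}}{12} + \frac{z^{3}}{3} + z^{2} + \frac{5 z}{4}] = \frac{z^{3}}{3} + z^{2} + 2 z + \frac{5}{4} = f(z).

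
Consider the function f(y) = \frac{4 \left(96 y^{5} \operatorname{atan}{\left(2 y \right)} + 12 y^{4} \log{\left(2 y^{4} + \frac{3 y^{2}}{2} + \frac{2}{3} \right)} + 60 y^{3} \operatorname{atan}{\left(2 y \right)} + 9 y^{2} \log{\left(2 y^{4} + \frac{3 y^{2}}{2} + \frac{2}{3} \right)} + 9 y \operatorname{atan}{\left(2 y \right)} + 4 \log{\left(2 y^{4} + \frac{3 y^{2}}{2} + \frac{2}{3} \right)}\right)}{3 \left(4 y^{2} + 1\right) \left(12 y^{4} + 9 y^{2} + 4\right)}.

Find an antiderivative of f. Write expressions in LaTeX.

An antiderivative is F(y) = \frac{2 \log{\left(2 y^{4} + \frac{3 y^{2}}{2} + \frac{2}{3} \right)} \operatorname{atan}{\left(2 y \right)}}{3}.

f has the shape u'v + uv' for u = \frac{2 \operatorname{atan}{\left(2 y \right)}}{3} and v = \log{\left(2 y^{4} + \frac{3 y^{2}}{2} + \frac{2}{3} \right)} — it is the derivative of the product u*v.
Check: d/dy[\frac{2 \log{\left(2 y^{4} + \frac{3 y^{2}}{2} + \frac{2}{3} \right)} \operatorname{atan}{\left(2 y \right)}}{3}] = \frac{384 y^{5} \operatorname{atan}{\left(2 y \right)} + 48 y^{4} \log{\left(2 y^{4} + \frac{3 y^{2}}{2} + \frac{2}{3} \right)} + 240 y^{3} \operatorname{atan}{\left(2 y \right)} + 36 y^{2} \log{\left(2 y^{4} + \frac{3 y^{2}}{2} + \frac{2}{3} \right)} + 36 y \operatorname{atan}{\left(2 y \right)} + 16 \log{\left(2 y^{4} + \frac{3 y^{2}}{2} + \frac{2}{3} \right)}}{144 y^{6} + 144 y^{4} + 75 y^{2} + 12}, which equals f(y).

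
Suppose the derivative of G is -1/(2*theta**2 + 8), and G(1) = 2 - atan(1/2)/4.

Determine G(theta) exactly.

G(theta) = -(atan(theta/2) - 8)/4

The proposed G(theta) is checked by its d/dtheta: the result must match the given G'(theta).
A general antiderivative is -atan(theta/2)/4 + C.
The condition gives C = 2 - atan(1/2)/4 - (-atan(1/2)/4) = 2.
So G(theta) = -(atan(theta/2) - 8)/4.
Check: d/dtheta[-(atan(theta/2) - 8)/4] = -1/(2*theta**2 + 8) = G'(theta).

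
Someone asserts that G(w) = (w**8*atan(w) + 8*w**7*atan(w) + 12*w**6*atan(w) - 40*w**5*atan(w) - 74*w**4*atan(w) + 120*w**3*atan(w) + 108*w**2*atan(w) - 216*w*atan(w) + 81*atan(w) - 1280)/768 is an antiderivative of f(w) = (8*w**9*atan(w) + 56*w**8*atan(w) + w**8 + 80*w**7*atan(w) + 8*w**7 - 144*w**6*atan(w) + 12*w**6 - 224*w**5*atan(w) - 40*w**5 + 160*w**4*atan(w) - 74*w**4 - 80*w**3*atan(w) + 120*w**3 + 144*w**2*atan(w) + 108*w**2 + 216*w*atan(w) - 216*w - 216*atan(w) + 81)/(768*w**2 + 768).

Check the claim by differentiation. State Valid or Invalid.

d/dw[G] = (8*w**9*atan(w) + 56*w**8*atan(w) + w**8 + 80*w**7*atan(w) + 8*w**7 - 144*w**6*atan(w) + 12*w**6 - 224*w**5*atan(w) - 40*w**5 + 160*w**4*atan(w) - 74*w**4 - 80*w**3*atan(w) + 120*w**3 + 144*w**2*atan(w) + 108*w**2 + 216*w*atan(w) - 216*w - 216*atan(w) + 81)/(768*w**2 + 768)
This equals f(w) exactly, so the claim holds.

Valid - differentiating G returns exactly f.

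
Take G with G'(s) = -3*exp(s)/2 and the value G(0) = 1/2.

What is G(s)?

G(s) = 2 - 3*exp(s)/2

For G(s) to be correct, d/ds[G] must agree with the stated G'(s) identically.
A general antiderivative is -3*exp(s)/2 + C.
The condition gives C = 1/2 - (-3/2) = 2.
So G(s) = 2 - 3*exp(s)/2.
Check: d/ds[2 - 3*exp(s)/2] = -3*exp(s)/2 = G'(s).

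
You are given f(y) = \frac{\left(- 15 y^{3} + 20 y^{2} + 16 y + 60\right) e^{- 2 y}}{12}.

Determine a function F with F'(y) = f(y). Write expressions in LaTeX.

Recognize the product-rule pattern: f = u'v + uv' with u = \frac{5 y^{3}}{8} + \frac{5 y^{2}}{48} - \frac{9 y}{16} - \frac{89}{32}, v = e^{- 2 y}, so integration by parts undoes it.
Check: d/dy[\frac{\left(60 y^{3} + 10 y^{2} - 54 y - 267\right) e^{- 2 y}}{96}] = \frac{\left(- 15 y^{3} + 20 y^{2} + 16 y + 60\right) e^{- 2 y}}{12} = f(y).

An antiderivative is F(y) = \frac{\left(60 y^{3} + 10 y^{2} - 54 y - 267\right) e^{- 2 y}}{96}.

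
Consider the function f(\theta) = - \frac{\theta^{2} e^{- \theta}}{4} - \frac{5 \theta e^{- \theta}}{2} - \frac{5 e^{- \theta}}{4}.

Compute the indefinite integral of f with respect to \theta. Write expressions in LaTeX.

F(\theta) = \frac{\left(\theta^{2} + 12 \theta + 17\right) e^{- \theta}}{4} + C

Recognize the product-rule pattern: f = u'v + uv' with u = \frac{\theta^{2}}{4} + 3 \theta + \frac{17}{4}, v = e^{- \theta}, so integration by parts undoes it.
Check: d/d\theta[\frac{\left(\theta^{2} + 12 \theta + 17\right) e^{- \theta}}{4}] = \frac{\left(- \theta^{2} - 10 \theta - 5\right) e^{- \theta}}{4}, which equals f(\theta).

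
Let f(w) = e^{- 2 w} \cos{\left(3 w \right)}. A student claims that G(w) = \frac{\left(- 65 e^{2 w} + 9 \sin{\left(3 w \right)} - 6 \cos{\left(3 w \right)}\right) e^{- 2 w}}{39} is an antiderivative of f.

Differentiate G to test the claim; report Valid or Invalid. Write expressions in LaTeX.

d/dw[G] = e^{- 2 w} \cos{\left(3 w \right)}
This equals f(w) exactly, so the claim holds.

Valid. The derivative of G reproduces f.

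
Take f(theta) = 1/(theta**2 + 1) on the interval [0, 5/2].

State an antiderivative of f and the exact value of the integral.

Antiderivative: F(theta) = atan(theta); value = atan(5/2)

Whatever form F(theta) takes, F'(theta) = f(theta) is non-negotiable.
F(theta) = atan(theta) is an antiderivative of f.
Check: d/dtheta[atan(theta)] = 1/(theta**2 + 1) = f(theta).
F(5/2) = atan(5/2); F(0) = 0.
Integral = F(5/2) - F(0) = atan(5/2).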